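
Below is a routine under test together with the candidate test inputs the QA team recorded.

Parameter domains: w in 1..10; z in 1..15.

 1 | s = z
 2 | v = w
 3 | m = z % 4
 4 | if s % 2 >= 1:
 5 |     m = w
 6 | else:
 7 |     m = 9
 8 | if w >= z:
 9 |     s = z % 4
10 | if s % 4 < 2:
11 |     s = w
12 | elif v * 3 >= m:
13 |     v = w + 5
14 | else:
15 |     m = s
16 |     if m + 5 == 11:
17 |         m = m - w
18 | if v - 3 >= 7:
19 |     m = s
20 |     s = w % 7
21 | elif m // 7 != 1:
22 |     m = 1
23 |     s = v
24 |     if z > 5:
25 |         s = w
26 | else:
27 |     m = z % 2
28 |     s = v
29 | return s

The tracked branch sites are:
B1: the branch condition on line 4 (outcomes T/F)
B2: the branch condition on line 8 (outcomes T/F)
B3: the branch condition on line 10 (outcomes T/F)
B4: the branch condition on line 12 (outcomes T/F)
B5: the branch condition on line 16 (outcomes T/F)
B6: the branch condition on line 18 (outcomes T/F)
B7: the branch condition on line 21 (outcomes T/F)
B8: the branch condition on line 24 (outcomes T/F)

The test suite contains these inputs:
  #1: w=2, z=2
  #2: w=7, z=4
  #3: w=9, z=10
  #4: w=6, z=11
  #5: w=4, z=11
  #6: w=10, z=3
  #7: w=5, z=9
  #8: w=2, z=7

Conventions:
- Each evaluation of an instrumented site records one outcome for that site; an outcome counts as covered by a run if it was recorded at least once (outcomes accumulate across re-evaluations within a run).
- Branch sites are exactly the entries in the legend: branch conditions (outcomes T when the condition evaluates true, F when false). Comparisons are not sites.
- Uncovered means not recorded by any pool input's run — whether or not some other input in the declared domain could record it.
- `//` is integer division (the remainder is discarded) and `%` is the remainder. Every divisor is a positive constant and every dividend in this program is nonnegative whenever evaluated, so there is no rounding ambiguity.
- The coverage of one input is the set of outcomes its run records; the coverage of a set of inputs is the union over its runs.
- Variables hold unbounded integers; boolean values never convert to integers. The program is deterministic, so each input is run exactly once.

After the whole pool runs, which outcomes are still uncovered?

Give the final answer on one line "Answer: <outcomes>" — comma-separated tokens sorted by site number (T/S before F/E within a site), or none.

input #1, w=2, z=2: outcomes B1=F, B2=T, B3=F, B4=F, B5=F, B6=F, B7=T, B8=F
input #2, w=7, z=4: outcomes B1=F, B2=T, B3=T, B6=F, B7=F
input #3, w=9, z=10: outcomes B1=F, B2=F, B3=F, B4=T, B6=T
input #4, w=6, z=11: outcomes B1=T, B2=F, B3=F, B4=T, B6=T
input #5, w=4, z=11: outcomes B1=T, B2=F, B3=F, B4=T, B6=F, B7=T, B8=T
input #6, w=10, z=3: outcomes B1=T, B2=T, B3=F, B4=T, B6=T
input #7, w=5, z=9: outcomes B1=T, B2=F, B3=T, B6=F, B7=T, B8=T
input #8, w=2, z=7: outcomes B1=T, B2=F, B3=F, B4=T, B6=F, B7=T, B8=T
union over the pool: B1=T, B1=F, B2=T, B2=F, B3=T, B3=F, B4=T, B4=F, B5=F, B6=T, B6=F, B7=T, B7=F, B8=T, B8=F
uncovered (1 of 16): B5=T

Answer: B5=T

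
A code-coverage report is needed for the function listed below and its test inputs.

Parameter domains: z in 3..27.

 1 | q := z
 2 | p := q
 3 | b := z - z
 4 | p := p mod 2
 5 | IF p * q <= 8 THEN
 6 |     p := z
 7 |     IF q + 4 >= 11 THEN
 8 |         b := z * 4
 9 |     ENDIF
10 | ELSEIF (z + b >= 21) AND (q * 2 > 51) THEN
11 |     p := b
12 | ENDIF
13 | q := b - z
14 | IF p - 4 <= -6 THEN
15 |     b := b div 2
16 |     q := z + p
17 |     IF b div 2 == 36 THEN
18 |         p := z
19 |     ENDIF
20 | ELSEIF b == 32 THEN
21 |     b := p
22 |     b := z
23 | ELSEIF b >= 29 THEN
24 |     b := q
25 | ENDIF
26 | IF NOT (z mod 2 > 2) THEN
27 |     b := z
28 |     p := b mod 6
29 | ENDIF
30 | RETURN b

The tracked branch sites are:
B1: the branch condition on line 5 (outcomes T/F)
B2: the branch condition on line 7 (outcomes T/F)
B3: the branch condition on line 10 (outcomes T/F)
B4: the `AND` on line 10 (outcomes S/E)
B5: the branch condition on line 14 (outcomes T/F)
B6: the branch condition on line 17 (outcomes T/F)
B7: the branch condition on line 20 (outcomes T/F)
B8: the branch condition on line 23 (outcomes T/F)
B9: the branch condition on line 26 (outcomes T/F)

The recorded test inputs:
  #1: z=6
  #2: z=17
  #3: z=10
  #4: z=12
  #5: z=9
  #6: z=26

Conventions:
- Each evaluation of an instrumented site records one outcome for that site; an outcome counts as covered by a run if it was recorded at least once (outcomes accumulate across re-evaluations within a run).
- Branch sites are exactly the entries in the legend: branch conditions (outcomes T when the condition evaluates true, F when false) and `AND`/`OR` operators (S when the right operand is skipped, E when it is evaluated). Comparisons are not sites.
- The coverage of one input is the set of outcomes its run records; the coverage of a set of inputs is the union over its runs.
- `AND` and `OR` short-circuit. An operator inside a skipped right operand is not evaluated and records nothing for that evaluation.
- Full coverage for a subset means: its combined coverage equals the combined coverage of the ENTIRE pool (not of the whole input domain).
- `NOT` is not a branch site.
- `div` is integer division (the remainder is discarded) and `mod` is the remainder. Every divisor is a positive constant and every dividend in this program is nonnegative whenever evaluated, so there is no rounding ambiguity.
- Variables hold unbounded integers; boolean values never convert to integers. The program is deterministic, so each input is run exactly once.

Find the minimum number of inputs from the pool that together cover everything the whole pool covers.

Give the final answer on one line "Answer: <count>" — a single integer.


input #1 (z=6): events B1->T, B2->F, B5->F, B7->F, B8->F, B9->T; covers B1=T, B2=F, B5=F, B7=F, B8=F, B9=T
input #2 (z=17): events B1->F, B4->S, B3->F, B5->F, B7->F, B8->F, B9->T; covers B1=F, B3=F, B4=S, B5=F, B7=F, B8=F, B9=T
input #3 (z=10): events B1->T, B2->T, B5->F, B7->F, B8->T, B9->T; covers B1=T, B2=T, B5=F, B7=F, B8=T, B9=T
input #4 (z=12): events B1->T, B2->T, B5->F, B7->F, B8->T, B9->T; covers B1=T, B2=T, B5=F, B7=F, B8=T, B9=T
input #5 (z=9): events B1->F, B4->S, B3->F, B5->F, B7->F, B8->F, B9->T; covers B1=F, B3=F, B4=S, B5=F, B7=F, B8=F, B9=T
input #6 (z=26): events B1->T, B2->T, B5->F, B7->F, B8->T, B9->T; covers B1=T, B2=T, B5=F, B7=F, B8=T, B9=T
union over all inputs: B1=T, B1=F, B2=T, B2=F, B3=F, B4=S, B5=F, B7=F, B8=T, B8=F, B9=T (11 outcomes)
no size-1 subset reaches all 11 outcomes (best union: 7/11)
no size-2 subset reaches all 11 outcomes (best union: 10/11)
size 3: inputs {1, 2, 3} cover all 11 outcomes, and no lexicographically smaller subset of this size does
Answer: 3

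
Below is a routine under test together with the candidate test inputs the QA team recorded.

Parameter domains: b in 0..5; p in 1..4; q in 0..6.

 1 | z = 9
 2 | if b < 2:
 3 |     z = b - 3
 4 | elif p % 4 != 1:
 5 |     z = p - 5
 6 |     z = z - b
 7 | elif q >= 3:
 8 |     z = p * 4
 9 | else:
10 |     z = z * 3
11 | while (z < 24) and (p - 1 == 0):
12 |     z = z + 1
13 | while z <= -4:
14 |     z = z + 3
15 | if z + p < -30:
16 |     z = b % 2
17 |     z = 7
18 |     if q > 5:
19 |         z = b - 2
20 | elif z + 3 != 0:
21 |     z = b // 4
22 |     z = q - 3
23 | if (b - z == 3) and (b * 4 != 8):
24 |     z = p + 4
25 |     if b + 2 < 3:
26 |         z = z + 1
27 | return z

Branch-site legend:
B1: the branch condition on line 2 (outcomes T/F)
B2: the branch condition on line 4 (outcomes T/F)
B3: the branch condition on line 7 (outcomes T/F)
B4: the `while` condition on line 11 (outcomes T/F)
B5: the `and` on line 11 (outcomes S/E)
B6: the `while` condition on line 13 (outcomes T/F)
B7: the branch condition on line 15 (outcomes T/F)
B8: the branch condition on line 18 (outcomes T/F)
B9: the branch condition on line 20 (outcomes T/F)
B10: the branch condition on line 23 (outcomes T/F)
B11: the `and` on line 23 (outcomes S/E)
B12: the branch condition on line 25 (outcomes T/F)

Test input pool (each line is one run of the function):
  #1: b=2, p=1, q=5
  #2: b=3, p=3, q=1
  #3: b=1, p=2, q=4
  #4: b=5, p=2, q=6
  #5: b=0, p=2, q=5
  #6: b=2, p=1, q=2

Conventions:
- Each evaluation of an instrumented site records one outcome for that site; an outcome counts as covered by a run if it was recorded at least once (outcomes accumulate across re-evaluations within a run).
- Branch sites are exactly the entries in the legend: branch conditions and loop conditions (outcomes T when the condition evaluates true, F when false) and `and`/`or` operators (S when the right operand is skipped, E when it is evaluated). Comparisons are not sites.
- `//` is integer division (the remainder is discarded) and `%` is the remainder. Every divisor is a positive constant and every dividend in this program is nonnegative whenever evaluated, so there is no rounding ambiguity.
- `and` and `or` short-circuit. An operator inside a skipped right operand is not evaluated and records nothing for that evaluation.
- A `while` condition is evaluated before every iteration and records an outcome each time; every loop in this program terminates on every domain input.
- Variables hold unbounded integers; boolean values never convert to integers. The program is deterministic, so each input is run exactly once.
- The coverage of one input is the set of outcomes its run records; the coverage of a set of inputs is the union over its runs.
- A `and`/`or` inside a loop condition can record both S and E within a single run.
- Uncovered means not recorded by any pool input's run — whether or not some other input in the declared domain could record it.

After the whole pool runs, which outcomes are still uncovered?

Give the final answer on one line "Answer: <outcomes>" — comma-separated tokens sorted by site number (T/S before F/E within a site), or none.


run #1 (b=2, p=1, q=5) runs B1->F, B2->F, B3->T, B5->E, B4->T, B5->E, B4->T, B5->E, B4->T, B5->E, B4->T, B5->E, B4->T, B5->E, ...; records B1=F, B2=F, B3=T, B4=T, B4=F, B5=S, B5=E, B6=F, B7=F, B9=T, B10=F, B11=S
run #2 (b=3, p=3, q=1) runs B1->F, B2->T, B5->E, B4->F, B6->T, B6->F, B7->F, B9->T, B11->S, B10->F; records B1=F, B2=T, B4=F, B5=E, B6=T, B6=F, B7=F, B9=T, B10=F, B11=S
run #3 (b=1, p=2, q=4) runs B1->T, B5->E, B4->F, B6->F, B7->F, B9->T, B11->S, B10->F; records B1=T, B4=F, B5=E, B6=F, B7=F, B9=T, B10=F, B11=S
run #4 (b=5, p=2, q=6) runs B1->F, B2->T, B5->E, B4->F, B6->T, B6->T, B6->F, B7->F, B9->T, B11->S, B10->F; records B1=F, B2=T, B4=F, B5=E, B6=T, B6=F, B7=F, B9=T, B10=F, B11=S
run #5 (b=0, p=2, q=5) runs B1->T, B5->E, B4->F, B6->F, B7->F, B9->F, B11->E, B10->T, B12->T; records B1=T, B4=F, B5=E, B6=F, B7=F, B9=F, B10=T, B11=E, B12=T
run #6 (b=2, p=1, q=2) runs B1->F, B2->F, B3->F, B5->S, B4->F, B6->F, B7->F, B9->T, B11->E, B10->F; records B1=F, B2=F, B3=F, B4=F, B5=S, B6=F, B7=F, B9=T, B10=F, B11=E
union over the pool: B1=T, B1=F, B2=T, B2=F, B3=T, B3=F, B4=T, B4=F, B5=S, B5=E, B6=T, B6=F, B7=F, B9=T, B9=F, B10=T, B10=F, B11=S, B11=E, B12=T
uncovered (4 of 24): B7=T, B8=T, B8=F, B12=F
Answer: B7=T, B8=T, B8=F, B12=F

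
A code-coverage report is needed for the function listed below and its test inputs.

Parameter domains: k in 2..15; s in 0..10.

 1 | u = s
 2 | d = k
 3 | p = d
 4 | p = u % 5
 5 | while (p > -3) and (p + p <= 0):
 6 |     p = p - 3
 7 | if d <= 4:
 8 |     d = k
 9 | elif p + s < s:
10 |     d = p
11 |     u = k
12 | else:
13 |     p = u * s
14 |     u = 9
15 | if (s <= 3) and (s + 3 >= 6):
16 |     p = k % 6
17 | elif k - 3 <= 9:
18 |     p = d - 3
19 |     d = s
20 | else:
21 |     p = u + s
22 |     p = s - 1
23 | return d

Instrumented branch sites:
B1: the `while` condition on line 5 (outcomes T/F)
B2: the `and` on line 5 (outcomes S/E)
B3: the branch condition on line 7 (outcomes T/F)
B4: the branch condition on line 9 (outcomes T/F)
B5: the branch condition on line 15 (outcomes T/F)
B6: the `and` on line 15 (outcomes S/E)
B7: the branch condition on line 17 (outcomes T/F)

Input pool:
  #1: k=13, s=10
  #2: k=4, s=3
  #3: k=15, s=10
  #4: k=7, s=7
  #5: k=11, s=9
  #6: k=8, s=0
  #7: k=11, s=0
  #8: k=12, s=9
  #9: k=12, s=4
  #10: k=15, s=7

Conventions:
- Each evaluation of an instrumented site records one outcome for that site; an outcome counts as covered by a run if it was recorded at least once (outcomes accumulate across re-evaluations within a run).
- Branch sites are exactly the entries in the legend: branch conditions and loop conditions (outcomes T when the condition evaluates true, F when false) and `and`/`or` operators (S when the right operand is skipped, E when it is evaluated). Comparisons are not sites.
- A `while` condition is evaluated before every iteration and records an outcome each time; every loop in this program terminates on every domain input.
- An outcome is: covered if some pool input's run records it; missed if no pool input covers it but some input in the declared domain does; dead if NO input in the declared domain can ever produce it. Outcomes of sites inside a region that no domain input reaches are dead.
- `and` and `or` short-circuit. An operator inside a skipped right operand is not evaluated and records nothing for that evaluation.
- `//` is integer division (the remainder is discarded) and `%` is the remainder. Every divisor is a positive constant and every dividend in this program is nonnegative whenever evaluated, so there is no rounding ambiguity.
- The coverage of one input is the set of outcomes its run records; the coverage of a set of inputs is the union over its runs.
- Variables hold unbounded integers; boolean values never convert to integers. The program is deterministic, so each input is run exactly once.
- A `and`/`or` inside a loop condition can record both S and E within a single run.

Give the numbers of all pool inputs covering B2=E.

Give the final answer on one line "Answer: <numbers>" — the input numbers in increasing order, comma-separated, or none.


input #1 (k=13, s=10): covers B2=E
input #2 (k=4, s=3): covers B2=E
input #3 (k=15, s=10): covers B2=E
input #4 (k=7, s=7): covers B2=E
input #5 (k=11, s=9): covers B2=E
input #6 (k=8, s=0): covers B2=E
input #7 (k=11, s=0): covers B2=E
input #8 (k=12, s=9): covers B2=E
input #9 (k=12, s=4): covers B2=E
input #10 (k=15, s=7): covers B2=E
Answer: 1, 2, 3, 4, 5, 6, 7, 8, 9, 10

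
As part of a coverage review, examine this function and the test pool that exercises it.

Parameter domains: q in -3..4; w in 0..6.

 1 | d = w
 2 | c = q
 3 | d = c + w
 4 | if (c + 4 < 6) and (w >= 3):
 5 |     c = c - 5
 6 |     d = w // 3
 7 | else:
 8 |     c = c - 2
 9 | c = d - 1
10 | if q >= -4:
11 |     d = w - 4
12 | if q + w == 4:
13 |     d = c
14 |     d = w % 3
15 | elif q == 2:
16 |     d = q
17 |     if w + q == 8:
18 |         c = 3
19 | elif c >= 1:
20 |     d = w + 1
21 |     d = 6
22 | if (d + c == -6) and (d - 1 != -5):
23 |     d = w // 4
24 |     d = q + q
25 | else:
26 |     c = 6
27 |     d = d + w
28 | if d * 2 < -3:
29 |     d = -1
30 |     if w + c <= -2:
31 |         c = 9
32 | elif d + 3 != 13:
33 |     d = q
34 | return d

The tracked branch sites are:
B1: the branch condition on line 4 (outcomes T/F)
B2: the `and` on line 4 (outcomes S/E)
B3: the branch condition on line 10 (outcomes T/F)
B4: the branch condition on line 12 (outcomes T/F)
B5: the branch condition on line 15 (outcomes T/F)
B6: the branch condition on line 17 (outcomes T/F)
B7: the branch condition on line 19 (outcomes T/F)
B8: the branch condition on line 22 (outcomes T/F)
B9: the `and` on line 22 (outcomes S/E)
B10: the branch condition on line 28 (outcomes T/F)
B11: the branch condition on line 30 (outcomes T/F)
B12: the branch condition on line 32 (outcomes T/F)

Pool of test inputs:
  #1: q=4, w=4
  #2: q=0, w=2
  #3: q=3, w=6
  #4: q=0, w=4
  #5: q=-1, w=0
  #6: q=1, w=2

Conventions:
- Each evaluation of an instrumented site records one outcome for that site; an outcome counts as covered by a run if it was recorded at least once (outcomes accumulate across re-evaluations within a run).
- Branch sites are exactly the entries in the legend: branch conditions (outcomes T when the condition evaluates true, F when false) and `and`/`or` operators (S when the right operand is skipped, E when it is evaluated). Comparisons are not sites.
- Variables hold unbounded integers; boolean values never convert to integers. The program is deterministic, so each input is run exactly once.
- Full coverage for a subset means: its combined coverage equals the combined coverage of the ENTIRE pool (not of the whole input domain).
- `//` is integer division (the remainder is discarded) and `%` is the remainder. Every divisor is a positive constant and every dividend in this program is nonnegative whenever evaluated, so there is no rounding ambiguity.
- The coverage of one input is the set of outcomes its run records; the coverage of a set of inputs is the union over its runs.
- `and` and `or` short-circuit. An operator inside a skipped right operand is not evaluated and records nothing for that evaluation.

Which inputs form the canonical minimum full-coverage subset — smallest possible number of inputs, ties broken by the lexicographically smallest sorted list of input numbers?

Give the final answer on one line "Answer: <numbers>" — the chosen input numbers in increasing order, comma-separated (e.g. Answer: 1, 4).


test 1 (q=4, w=4) fires B2->S, B1->F, B3->T, B4->F, B5->F, B7->T, B9->S, B8->F, B10->F, B12->F; hits B1=F, B2=S, B3=T, B4=F, B5=F, B7=T, B8=F, B9=S, B10=F, B12=F
test 2 (q=0, w=2) fires B2->E, B1->F, B3->T, B4->F, B5->F, B7->T, B9->S, B8->F, B10->F, B12->T; hits B1=F, B2=E, B3=T, B4=F, B5=F, B7=T, B8=F, B9=S, B10=F, B12=T
test 3 (q=3, w=6) fires B2->S, B1->F, B3->T, B4->F, B5->F, B7->T, B9->S, B8->F, B10->F, B12->T; hits B1=F, B2=S, B3=T, B4=F, B5=F, B7=T, B8=F, B9=S, B10=F, B12=T
test 4 (q=0, w=4) fires B2->E, B1->T, B3->T, B4->T, B9->S, B8->F, B10->F, B12->T; hits B1=T, B2=E, B3=T, B4=T, B8=F, B9=S, B10=F, B12=T
test 5 (q=-1, w=0) fires B2->E, B1->F, B3->T, B4->F, B5->F, B7->F, B9->E, B8->F, B10->T, B11->F; hits B1=F, B2=E, B3=T, B4=F, B5=F, B7=F, B8=F, B9=E, B10=T, B11=F
test 6 (q=1, w=2) fires B2->E, B1->F, B3->T, B4->F, B5->F, B7->T, B9->S, B8->F, B10->F, B12->T; hits B1=F, B2=E, B3=T, B4=F, B5=F, B7=T, B8=F, B9=S, B10=F, B12=T
together the pool reaches 18 outcomes: B1=T, B1=F, B2=S, B2=E, B3=T, B4=T, B4=F, B5=F, B7=T, B7=F, B8=F, B9=S, B9=E, B10=T, B10=F, B11=F, B12=T, B12=F
checked all size-1 subsets: none covers 18 outcomes (max 10/18)
checked all size-2 subsets: none covers 18 outcomes (max 15/18)
at size 3, {1, 4, 5} reaches all 18 outcomes; every lexicographically earlier size-3 subset fails
Answer: 1, 4, 5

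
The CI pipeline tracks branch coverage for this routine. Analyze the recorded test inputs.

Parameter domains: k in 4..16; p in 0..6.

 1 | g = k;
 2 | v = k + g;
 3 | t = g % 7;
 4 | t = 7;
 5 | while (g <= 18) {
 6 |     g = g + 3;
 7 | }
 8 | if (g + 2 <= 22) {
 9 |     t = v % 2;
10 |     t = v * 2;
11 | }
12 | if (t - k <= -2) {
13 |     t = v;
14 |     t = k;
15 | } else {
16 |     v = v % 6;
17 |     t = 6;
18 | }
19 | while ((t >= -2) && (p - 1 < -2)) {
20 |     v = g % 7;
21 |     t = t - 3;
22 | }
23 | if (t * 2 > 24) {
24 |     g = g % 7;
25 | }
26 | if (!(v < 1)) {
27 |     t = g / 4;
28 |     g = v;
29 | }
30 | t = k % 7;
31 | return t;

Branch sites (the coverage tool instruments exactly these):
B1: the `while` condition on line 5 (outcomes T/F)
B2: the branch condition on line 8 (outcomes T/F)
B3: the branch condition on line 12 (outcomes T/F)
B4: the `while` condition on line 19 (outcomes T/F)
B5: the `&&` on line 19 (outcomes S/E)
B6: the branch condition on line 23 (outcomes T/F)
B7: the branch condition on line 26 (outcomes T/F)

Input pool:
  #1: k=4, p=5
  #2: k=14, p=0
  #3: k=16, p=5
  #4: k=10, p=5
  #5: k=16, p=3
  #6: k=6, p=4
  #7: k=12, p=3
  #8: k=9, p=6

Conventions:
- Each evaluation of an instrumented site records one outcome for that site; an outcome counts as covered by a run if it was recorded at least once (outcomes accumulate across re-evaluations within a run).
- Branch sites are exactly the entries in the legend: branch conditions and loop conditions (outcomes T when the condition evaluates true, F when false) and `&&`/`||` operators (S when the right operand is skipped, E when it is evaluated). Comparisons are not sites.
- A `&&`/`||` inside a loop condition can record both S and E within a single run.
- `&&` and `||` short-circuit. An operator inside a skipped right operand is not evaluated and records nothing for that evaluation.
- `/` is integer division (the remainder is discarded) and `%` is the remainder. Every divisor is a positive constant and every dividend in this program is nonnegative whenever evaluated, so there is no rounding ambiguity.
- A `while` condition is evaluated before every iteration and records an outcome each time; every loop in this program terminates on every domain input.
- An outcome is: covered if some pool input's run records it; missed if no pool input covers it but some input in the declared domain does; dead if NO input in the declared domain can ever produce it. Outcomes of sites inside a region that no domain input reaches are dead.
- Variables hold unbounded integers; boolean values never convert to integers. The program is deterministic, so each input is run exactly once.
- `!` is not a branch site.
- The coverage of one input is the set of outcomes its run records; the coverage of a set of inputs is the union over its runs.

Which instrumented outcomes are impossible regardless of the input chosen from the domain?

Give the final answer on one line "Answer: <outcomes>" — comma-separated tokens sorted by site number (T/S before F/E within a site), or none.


sweeping the full domain (91 inputs) for each outcome:
  B4=T: never recorded by any domain input -> dead
  B5=S: never recorded by any domain input -> dead
  reachable outcomes have witnesses, e.g. B1=T (e.g. k=4, p=0), B1=F (e.g. k=4, p=0), B2=T (e.g. k=4, p=0), B2=F (e.g. k=6, p=0)
Answer: B4=T, B5=S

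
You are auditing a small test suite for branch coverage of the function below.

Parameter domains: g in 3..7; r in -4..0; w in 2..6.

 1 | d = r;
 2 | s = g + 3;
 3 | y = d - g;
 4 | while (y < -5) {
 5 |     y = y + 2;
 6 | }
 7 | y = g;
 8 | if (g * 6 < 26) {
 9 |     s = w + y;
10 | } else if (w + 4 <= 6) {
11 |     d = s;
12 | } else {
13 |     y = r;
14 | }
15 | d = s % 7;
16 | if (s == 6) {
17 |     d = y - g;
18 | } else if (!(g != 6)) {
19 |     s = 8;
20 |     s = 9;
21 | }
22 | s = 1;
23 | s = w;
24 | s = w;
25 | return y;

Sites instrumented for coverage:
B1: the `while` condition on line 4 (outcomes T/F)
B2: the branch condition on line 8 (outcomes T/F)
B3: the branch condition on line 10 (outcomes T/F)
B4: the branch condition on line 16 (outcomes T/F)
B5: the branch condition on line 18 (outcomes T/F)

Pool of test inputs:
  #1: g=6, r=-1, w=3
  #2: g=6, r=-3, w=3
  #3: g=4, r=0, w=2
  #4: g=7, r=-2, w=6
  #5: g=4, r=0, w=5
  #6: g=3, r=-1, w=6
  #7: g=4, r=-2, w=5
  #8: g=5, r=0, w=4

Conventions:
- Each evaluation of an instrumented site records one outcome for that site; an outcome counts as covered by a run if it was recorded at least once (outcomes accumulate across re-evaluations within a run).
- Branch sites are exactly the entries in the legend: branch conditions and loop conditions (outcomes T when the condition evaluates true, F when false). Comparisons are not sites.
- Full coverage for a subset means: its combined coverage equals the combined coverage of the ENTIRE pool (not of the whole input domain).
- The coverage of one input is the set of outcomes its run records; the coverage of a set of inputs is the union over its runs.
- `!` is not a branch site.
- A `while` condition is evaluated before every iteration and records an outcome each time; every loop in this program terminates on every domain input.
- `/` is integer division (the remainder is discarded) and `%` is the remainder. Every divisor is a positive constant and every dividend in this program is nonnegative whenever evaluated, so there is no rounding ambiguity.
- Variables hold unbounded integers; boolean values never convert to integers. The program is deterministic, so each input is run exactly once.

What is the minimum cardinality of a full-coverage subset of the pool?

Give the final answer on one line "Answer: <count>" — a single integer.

test 1 (g=6, r=-1, w=3) fires B1->T, B1->F, B2->F, B3->F, B4->F, B5->T; hits B1=T, B1=F, B2=F, B3=F, B4=F, B5=T
test 2 (g=6, r=-3, w=3) fires B1->T, B1->T, B1->F, B2->F, B3->F, B4->F, B5->T; hits B1=T, B1=F, B2=F, B3=F, B4=F, B5=T
test 3 (g=4, r=0, w=2) fires B1->F, B2->T, B4->T; hits B1=F, B2=T, B4=T
test 4 (g=7, r=-2, w=6) fires B1->T, B1->T, B1->F, B2->F, B3->F, B4->F, B5->F; hits B1=T, B1=F, B2=F, B3=F, B4=F, B5=F
test 5 (g=4, r=0, w=5) fires B1->F, B2->T, B4->F, B5->F; hits B1=F, B2=T, B4=F, B5=F
test 6 (g=3, r=-1, w=6) fires B1->F, B2->T, B4->F, B5->F; hits B1=F, B2=T, B4=F, B5=F
test 7 (g=4, r=-2, w=5) fires B1->T, B1->F, B2->T, B4->F, B5->F; hits B1=T, B1=F, B2=T, B4=F, B5=F
test 8 (g=5, r=0, w=4) fires B1->F, B2->F, B3->F, B4->F, B5->F; hits B1=F, B2=F, B3=F, B4=F, B5=F
union over all inputs: B1=T, B1=F, B2=T, B2=F, B3=F, B4=T, B4=F, B5=T, B5=F (9 outcomes)
size 1 is not enough: best union over all size-1 subsets is 6/9
size 2 is not enough: best union over all size-2 subsets is 8/9
at size 3, {1, 3, 4} reaches all 9 outcomes; every lexicographically earlier size-3 subset fails

Answer: 3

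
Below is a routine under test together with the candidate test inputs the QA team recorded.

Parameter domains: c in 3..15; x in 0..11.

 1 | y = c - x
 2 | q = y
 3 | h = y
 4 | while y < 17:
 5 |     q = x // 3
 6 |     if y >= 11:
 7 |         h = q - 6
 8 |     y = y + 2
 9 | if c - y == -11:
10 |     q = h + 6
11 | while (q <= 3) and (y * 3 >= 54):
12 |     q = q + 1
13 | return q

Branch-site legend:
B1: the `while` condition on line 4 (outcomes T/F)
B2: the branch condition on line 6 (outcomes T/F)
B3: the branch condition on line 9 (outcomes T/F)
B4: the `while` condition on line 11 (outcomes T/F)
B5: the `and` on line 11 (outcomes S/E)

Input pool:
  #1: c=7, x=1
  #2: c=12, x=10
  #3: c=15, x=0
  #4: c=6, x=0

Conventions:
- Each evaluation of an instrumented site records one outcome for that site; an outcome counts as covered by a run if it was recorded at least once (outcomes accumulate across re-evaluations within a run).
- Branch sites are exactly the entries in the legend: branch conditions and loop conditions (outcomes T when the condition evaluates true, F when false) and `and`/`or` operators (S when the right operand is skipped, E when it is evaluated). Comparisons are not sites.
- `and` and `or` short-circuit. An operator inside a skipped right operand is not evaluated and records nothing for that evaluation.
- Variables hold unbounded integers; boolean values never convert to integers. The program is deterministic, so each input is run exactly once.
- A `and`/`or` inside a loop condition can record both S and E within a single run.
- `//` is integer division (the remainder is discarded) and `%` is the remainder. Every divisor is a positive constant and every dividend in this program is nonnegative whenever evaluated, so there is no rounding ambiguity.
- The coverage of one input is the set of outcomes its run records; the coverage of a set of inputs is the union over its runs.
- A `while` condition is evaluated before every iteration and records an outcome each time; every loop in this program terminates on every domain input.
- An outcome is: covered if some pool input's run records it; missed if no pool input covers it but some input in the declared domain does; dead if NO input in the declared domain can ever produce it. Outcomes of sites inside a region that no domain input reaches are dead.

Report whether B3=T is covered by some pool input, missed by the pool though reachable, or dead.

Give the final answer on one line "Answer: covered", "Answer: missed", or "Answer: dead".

B3=T is recorded by pool input(s) 1 -> covered

Answer: covered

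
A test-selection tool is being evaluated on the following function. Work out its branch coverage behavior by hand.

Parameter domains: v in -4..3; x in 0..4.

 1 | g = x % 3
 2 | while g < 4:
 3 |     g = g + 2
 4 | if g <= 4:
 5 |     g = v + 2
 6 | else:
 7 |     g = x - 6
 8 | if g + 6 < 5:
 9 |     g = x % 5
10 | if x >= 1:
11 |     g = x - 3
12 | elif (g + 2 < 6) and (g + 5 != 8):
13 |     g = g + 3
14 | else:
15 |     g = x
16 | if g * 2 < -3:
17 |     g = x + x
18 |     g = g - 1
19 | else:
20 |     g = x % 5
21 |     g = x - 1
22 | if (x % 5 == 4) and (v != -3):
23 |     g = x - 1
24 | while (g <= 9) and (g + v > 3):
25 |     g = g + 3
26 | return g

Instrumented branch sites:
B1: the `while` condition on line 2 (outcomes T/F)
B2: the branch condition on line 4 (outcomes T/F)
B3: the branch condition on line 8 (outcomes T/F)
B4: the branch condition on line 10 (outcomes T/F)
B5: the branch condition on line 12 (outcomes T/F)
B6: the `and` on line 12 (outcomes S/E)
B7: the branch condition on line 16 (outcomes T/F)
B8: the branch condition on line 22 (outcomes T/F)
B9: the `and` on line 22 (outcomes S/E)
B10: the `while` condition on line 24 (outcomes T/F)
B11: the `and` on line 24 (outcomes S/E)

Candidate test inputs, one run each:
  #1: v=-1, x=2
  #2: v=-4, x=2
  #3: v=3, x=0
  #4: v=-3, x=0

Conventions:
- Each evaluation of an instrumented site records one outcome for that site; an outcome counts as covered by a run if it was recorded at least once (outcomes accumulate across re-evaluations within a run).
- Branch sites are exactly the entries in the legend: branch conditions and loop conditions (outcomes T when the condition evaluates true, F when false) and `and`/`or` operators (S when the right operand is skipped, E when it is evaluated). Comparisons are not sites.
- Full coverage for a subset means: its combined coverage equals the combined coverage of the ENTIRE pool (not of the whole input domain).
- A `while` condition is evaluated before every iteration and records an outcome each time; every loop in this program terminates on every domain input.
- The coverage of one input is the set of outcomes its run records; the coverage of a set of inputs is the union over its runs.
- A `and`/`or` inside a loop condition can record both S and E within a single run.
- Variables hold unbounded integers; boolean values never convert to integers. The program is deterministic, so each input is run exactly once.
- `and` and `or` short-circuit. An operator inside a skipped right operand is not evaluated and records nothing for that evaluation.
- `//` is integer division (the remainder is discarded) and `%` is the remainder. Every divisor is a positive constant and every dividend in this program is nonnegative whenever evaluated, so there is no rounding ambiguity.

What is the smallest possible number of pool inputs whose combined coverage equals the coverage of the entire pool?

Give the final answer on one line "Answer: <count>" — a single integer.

#1 (v=-1, x=2) -> B1->T, B1->F, B2->T, B3->F, B4->T, B7->F, B9->S, B8->F, B11->E, B10->F; covered: B1=T, B1=F, B2=T, B3=F, B4=T, B7=F, B8=F, B9=S, B10=F, B11=E
#2 (v=-4, x=2) -> B1->T, B1->F, B2->T, B3->T, B4->T, B7->F, B9->S, B8->F, B11->E, B10->F; covered: B1=T, B1=F, B2=T, B3=T, B4=T, B7=F, B8=F, B9=S, B10=F, B11=E
#3 (v=3, x=0) -> B1->T, B1->T, B1->F, B2->T, B3->F, B4->F, B6->S, B5->F, B7->F, B9->S, B8->F, B11->E, B10->F; covered: B1=T, B1=F, B2=T, B3=F, B4=F, B5=F, B6=S, B7=F, B8=F, B9=S, B10=F, B11=E
#4 (v=-3, x=0) -> B1->T, B1->T, B1->F, B2->T, B3->F, B4->F, B6->E, B5->T, B7->F, B9->S, B8->F, B11->E, B10->F; covered: B1=T, B1=F, B2=T, B3=F, B4=F, B5=T, B6=E, B7=F, B8=F, B9=S, B10=F, B11=E
the full pool covers 16 outcomes: B1=T, B1=F, B2=T, B3=T, B3=F, B4=T, B4=F, B5=T, B5=F, B6=S, B6=E, B7=F, B8=F, B9=S, B10=F, B11=E
size 1 is not enough: best union over all size-1 subsets is 12/16
size 2 is not enough: best union over all size-2 subsets is 14/16
the canonical winner is {2, 3, 4}: size 3, full 16-outcome coverage, earliest index list among size-3 covers

Answer: 3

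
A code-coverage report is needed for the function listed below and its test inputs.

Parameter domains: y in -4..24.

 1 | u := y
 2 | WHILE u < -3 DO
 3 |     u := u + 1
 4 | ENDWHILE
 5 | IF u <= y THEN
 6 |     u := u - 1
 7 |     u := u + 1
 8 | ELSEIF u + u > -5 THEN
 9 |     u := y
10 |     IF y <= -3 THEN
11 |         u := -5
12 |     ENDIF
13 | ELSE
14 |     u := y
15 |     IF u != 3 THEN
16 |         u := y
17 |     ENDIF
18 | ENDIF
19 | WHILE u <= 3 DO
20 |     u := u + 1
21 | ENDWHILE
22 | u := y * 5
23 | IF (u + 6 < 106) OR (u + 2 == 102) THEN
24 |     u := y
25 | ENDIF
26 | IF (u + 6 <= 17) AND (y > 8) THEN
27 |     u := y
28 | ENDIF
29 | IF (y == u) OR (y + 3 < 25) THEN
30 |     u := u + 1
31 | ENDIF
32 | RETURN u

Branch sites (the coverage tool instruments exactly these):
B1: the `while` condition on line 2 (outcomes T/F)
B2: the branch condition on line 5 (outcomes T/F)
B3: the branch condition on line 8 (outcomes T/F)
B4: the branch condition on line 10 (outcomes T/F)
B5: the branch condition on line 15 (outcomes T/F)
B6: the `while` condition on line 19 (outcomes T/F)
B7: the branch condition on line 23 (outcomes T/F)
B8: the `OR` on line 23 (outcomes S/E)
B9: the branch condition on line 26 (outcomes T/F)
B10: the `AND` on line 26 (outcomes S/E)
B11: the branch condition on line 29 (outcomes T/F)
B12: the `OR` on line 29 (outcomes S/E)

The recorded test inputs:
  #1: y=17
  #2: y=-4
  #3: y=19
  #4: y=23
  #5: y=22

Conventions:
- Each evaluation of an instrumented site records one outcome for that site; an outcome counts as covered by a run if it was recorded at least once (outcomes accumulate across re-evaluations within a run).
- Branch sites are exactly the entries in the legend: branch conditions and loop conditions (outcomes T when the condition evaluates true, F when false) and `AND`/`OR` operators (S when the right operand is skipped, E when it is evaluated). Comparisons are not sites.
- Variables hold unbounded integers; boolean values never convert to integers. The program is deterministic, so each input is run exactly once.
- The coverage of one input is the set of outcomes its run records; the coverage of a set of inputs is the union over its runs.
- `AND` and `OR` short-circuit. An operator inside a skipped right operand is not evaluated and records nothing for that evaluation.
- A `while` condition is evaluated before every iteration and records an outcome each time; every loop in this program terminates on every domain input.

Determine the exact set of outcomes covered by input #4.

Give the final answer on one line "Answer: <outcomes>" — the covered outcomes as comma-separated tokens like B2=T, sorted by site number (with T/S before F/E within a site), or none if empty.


Tracing the run of input #4 (y=23):
  B1->F, B2->T, B6->F, B8->E, B7->F, B10->S, B9->F, B12->E, B11->F
distinct outcomes covered: B1=F, B2=T, B6=F, B7=F, B8=E, B9=F, B10=S, B11=F, B12=E
Answer: B1=F, B2=T, B6=F, B7=F, B8=E, B9=F, B10=S, B11=F, B12=E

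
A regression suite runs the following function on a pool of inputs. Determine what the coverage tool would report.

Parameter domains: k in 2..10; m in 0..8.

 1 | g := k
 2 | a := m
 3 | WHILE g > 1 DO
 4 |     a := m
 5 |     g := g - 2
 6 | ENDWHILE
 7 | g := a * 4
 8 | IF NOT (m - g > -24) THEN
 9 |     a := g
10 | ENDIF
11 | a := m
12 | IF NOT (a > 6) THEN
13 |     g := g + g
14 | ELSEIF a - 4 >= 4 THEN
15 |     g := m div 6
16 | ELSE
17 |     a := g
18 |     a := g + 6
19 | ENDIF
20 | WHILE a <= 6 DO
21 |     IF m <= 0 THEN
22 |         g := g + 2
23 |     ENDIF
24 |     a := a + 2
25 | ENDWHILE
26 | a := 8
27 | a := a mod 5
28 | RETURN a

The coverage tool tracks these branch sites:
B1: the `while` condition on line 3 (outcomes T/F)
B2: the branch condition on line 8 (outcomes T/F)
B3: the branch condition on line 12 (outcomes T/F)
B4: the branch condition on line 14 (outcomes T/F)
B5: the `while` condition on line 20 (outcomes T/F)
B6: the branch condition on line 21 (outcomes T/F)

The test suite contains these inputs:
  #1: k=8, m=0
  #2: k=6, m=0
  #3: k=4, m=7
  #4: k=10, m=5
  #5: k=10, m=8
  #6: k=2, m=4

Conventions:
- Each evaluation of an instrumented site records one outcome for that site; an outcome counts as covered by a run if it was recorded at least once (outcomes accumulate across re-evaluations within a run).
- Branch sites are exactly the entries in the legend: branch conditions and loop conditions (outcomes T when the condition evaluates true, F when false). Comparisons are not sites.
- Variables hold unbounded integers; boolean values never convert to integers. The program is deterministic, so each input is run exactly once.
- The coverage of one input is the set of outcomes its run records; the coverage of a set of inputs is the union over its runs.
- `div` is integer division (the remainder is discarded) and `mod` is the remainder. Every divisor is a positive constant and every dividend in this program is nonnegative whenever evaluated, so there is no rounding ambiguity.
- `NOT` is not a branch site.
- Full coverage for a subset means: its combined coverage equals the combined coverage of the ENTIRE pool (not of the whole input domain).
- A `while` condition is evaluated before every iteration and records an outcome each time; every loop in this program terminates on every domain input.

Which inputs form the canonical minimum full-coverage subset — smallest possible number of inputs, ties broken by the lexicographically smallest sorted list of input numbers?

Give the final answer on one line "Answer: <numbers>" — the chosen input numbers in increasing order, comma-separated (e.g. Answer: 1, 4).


input #1 (k=8, m=0): covers B1=T, B1=F, B2=F, B3=T, B5=T, B5=F, B6=T
input #2 (k=6, m=0): covers B1=T, B1=F, B2=F, B3=T, B5=T, B5=F, B6=T
input #3 (k=4, m=7): covers B1=T, B1=F, B2=F, B3=F, B4=F, B5=F
input #4 (k=10, m=5): covers B1=T, B1=F, B2=F, B3=T, B5=T, B5=F, B6=F
input #5 (k=10, m=8): covers B1=T, B1=F, B2=T, B3=F, B4=T, B5=F
input #6 (k=2, m=4): covers B1=T, B1=F, B2=F, B3=T, B5=T, B5=F, B6=F
together the pool reaches 12 outcomes: B1=T, B1=F, B2=T, B2=F, B3=T, B3=F, B4=T, B4=F, B5=T, B5=F, B6=T, B6=F
size 1 is not enough: best union over all size-1 subsets is 7/12
size 2 is not enough: best union over all size-2 subsets is 10/12
size 3 is not enough: best union over all size-3 subsets is 11/12
the canonical winner is {1, 3, 4, 5}: size 4, full 12-outcome coverage, earliest index list among size-4 covers
Answer: 1, 3, 4, 5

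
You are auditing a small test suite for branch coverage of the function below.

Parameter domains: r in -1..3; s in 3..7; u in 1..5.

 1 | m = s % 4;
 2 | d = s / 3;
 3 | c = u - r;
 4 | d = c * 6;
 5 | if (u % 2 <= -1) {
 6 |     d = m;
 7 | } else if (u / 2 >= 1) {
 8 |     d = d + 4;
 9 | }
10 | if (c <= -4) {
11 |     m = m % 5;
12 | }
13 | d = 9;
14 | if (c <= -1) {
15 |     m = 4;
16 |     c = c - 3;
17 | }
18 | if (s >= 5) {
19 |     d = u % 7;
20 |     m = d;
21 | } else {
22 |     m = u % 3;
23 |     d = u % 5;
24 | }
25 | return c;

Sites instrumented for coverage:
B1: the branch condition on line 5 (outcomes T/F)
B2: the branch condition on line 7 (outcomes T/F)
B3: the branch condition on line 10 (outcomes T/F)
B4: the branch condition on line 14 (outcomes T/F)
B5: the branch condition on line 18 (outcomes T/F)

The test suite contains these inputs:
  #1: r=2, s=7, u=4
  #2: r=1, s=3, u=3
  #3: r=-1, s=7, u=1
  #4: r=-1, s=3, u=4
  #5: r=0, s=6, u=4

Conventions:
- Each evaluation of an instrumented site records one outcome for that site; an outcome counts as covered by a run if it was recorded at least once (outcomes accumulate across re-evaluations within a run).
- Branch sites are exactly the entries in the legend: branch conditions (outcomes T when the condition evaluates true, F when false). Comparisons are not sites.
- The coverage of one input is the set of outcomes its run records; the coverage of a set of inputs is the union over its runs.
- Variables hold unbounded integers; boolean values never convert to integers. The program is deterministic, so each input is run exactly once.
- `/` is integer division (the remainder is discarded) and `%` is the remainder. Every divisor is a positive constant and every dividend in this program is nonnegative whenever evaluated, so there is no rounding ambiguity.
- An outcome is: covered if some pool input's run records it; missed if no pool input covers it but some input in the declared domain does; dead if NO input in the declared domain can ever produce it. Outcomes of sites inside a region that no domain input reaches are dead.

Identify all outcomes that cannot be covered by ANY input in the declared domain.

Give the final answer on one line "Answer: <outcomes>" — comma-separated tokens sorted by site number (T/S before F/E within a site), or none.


running all 125 domain inputs and tallying outcomes:
  B1=T: unreachable across the whole domain -> dead
  B3=T: unreachable across the whole domain -> dead
  reachable outcomes have witnesses, e.g. B1=F (e.g. r=-1, s=3, u=1), B2=T (e.g. r=-1, s=3, u=2), B2=F (e.g. r=-1, s=3, u=1), B3=F (e.g. r=-1, s=3, u=1)
Answer: B1=T, B3=T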